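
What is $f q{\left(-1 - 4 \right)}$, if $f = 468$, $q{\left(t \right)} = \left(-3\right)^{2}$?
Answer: $4212$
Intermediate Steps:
$q{\left(t \right)} = 9$
$f q{\left(-1 - 4 \right)} = 468 \cdot 9 = 4212$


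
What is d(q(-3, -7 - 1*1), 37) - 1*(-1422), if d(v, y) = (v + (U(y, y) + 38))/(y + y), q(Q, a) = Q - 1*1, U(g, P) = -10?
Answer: 52626/37 ≈ 1422.3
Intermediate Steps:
q(Q, a) = -1 + Q (q(Q, a) = Q - 1 = -1 + Q)
d(v, y) = (28 + v)/(2*y) (d(v, y) = (v + (-10 + 38))/(y + y) = (v + 28)/((2*y)) = (28 + v)*(1/(2*y)) = (28 + v)/(2*y))
d(q(-3, -7 - 1*1), 37) - 1*(-1422) = (½)*(28 + (-1 - 3))/37 - 1*(-1422) = (½)*(1/37)*(28 - 4) + 1422 = (½)*(1/37)*24 + 1422 = 12/37 + 1422 = 52626/37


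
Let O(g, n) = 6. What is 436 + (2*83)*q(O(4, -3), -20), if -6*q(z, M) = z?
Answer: 270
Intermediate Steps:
q(z, M) = -z/6
436 + (2*83)*q(O(4, -3), -20) = 436 + (2*83)*(-1/6*6) = 436 + 166*(-1) = 436 - 166 = 270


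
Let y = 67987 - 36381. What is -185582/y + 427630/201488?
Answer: -852745437/227436776 ≈ -3.7494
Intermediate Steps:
y = 31606
-185582/y + 427630/201488 = -185582/31606 + 427630/201488 = -185582*1/31606 + 427630*(1/201488) = -92791/15803 + 30545/14392 = -852745437/227436776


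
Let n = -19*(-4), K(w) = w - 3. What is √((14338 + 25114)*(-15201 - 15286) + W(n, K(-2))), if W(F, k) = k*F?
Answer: 16*I*√4698334 ≈ 34681.0*I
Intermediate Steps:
K(w) = -3 + w
n = 76
W(F, k) = F*k
√((14338 + 25114)*(-15201 - 15286) + W(n, K(-2))) = √((14338 + 25114)*(-15201 - 15286) + 76*(-3 - 2)) = √(39452*(-30487) + 76*(-5)) = √(-1202773124 - 380) = √(-1202773504) = 16*I*√4698334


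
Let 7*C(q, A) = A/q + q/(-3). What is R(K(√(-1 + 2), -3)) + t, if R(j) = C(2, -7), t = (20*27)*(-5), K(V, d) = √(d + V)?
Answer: -113425/42 ≈ -2700.6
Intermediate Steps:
C(q, A) = -q/21 + A/(7*q) (C(q, A) = (A/q + q/(-3))/7 = (A/q + q*(-⅓))/7 = (A/q - q/3)/7 = (-q/3 + A/q)/7 = -q/21 + A/(7*q))
K(V, d) = √(V + d)
t = -2700 (t = 540*(-5) = -2700)
R(j) = -25/42 (R(j) = -1/21*2 + (⅐)*(-7)/2 = -2/21 + (⅐)*(-7)*(½) = -2/21 - ½ = -25/42)
R(K(√(-1 + 2), -3)) + t = -25/42 - 2700 = -113425/42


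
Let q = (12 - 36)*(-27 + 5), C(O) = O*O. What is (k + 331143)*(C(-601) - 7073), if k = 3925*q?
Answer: 851161875504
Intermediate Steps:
C(O) = O**2
q = 528 (q = -24*(-22) = 528)
k = 2072400 (k = 3925*528 = 2072400)
(k + 331143)*(C(-601) - 7073) = (2072400 + 331143)*((-601)**2 - 7073) = 2403543*(361201 - 7073) = 2403543*354128 = 851161875504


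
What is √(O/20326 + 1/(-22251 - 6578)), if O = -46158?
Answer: I*√194941679220847058/292989127 ≈ 1.507*I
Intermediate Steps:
√(O/20326 + 1/(-22251 - 6578)) = √(-46158/20326 + 1/(-22251 - 6578)) = √(-46158*1/20326 + 1/(-28829)) = √(-23079/10163 - 1/28829) = √(-665354654/292989127) = I*√194941679220847058/292989127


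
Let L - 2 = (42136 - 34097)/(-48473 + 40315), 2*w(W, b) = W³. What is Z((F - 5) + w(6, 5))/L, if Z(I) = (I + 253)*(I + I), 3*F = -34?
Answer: 4639454600/74493 ≈ 62280.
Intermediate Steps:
w(W, b) = W³/2
F = -34/3 (F = (⅓)*(-34) = -34/3 ≈ -11.333)
Z(I) = 2*I*(253 + I) (Z(I) = (253 + I)*(2*I) = 2*I*(253 + I))
L = 8277/8158 (L = 2 + (42136 - 34097)/(-48473 + 40315) = 2 + 8039/(-8158) = 2 + 8039*(-1/8158) = 2 - 8039/8158 = 8277/8158 ≈ 1.0146)
Z((F - 5) + w(6, 5))/L = (2*((-34/3 - 5) + (½)*6³)*(253 + ((-34/3 - 5) + (½)*6³)))/(8277/8158) = (2*(-49/3 + (½)*216)*(253 + (-49/3 + (½)*216)))*(8158/8277) = (2*(-49/3 + 108)*(253 + (-49/3 + 108)))*(8158/8277) = (2*(275/3)*(253 + 275/3))*(8158/8277) = (2*(275/3)*(1034/3))*(8158/8277) = (568700/9)*(8158/8277) = 4639454600/74493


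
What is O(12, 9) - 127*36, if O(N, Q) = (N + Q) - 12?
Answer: -4563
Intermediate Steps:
O(N, Q) = -12 + N + Q
O(12, 9) - 127*36 = (-12 + 12 + 9) - 127*36 = 9 - 4572 = -4563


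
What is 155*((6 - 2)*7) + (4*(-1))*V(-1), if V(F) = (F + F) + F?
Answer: 4352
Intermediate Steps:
V(F) = 3*F (V(F) = 2*F + F = 3*F)
155*((6 - 2)*7) + (4*(-1))*V(-1) = 155*((6 - 2)*7) + (4*(-1))*(3*(-1)) = 155*(4*7) - 4*(-3) = 155*28 + 12 = 4340 + 12 = 4352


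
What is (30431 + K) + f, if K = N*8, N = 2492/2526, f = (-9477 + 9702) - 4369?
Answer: 33210449/1263 ≈ 26295.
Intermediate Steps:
f = -4144 (f = 225 - 4369 = -4144)
N = 1246/1263 (N = 2492*(1/2526) = 1246/1263 ≈ 0.98654)
K = 9968/1263 (K = (1246/1263)*8 = 9968/1263 ≈ 7.8923)
(30431 + K) + f = (30431 + 9968/1263) - 4144 = 38444321/1263 - 4144 = 33210449/1263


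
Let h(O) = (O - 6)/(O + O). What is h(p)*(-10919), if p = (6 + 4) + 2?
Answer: -10919/4 ≈ -2729.8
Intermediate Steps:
p = 12 (p = 10 + 2 = 12)
h(O) = (-6 + O)/(2*O) (h(O) = (-6 + O)/((2*O)) = (-6 + O)*(1/(2*O)) = (-6 + O)/(2*O))
h(p)*(-10919) = ((½)*(-6 + 12)/12)*(-10919) = ((½)*(1/12)*6)*(-10919) = (¼)*(-10919) = -10919/4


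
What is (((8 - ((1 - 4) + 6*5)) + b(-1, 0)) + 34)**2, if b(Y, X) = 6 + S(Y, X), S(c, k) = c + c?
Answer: 361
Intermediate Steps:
S(c, k) = 2*c
b(Y, X) = 6 + 2*Y
(((8 - ((1 - 4) + 6*5)) + b(-1, 0)) + 34)**2 = (((8 - ((1 - 4) + 6*5)) + (6 + 2*(-1))) + 34)**2 = (((8 - (-3 + 30)) + (6 - 2)) + 34)**2 = (((8 - 1*27) + 4) + 34)**2 = (((8 - 27) + 4) + 34)**2 = ((-19 + 4) + 34)**2 = (-15 + 34)**2 = 19**2 = 361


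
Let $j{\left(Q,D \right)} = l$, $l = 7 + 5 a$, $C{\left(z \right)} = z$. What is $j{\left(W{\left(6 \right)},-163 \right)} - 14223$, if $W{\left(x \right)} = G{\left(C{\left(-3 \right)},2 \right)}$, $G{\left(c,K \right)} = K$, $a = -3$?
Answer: $-14231$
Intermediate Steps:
$l = -8$ ($l = 7 + 5 \left(-3\right) = 7 - 15 = -8$)
$W{\left(x \right)} = 2$
$j{\left(Q,D \right)} = -8$
$j{\left(W{\left(6 \right)},-163 \right)} - 14223 = -8 - 14223 = -14231$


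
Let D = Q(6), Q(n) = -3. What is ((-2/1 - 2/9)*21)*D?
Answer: 140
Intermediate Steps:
D = -3
((-2/1 - 2/9)*21)*D = ((-2/1 - 2/9)*21)*(-3) = ((-2*1 - 2*⅑)*21)*(-3) = ((-2 - 2/9)*21)*(-3) = -20/9*21*(-3) = -140/3*(-3) = 140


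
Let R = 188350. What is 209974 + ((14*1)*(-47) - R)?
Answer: 20966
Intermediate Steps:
209974 + ((14*1)*(-47) - R) = 209974 + ((14*1)*(-47) - 1*188350) = 209974 + (14*(-47) - 188350) = 209974 + (-658 - 188350) = 209974 - 189008 = 20966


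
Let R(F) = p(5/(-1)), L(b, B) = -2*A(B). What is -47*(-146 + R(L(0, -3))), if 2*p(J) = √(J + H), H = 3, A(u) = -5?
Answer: 6862 - 47*I*√2/2 ≈ 6862.0 - 33.234*I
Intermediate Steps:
p(J) = √(3 + J)/2 (p(J) = √(J + 3)/2 = √(3 + J)/2)
L(b, B) = 10 (L(b, B) = -2*(-5) = 10)
R(F) = I*√2/2 (R(F) = √(3 + 5/(-1))/2 = √(3 + 5*(-1))/2 = √(3 - 5)/2 = √(-2)/2 = (I*√2)/2 = I*√2/2)
-47*(-146 + R(L(0, -3))) = -47*(-146 + I*√2/2) = 6862 - 47*I*√2/2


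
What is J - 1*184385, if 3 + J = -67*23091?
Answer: -1731485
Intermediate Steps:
J = -1547100 (J = -3 - 67*23091 = -3 - 1547097 = -1547100)
J - 1*184385 = -1547100 - 1*184385 = -1547100 - 184385 = -1731485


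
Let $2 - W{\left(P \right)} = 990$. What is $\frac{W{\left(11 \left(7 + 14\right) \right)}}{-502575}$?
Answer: $\frac{988}{502575} \approx 0.0019659$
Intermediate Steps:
$W{\left(P \right)} = -988$ ($W{\left(P \right)} = 2 - 990 = -988$)
$\frac{W{\left(11 \left(7 + 14\right) \right)}}{-502575} = - \frac{988}{-502575} = \left(-988\right) \left(- \frac{1}{502575}\right) = \frac{988}{502575}$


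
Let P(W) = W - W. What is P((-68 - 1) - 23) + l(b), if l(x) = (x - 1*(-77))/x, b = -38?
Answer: -39/38 ≈ -1.0263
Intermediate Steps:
P(W) = 0
l(x) = (77 + x)/x (l(x) = (x + 77)/x = (77 + x)/x)
P((-68 - 1) - 23) + l(b) = 0 + (77 - 38)/(-38) = 0 - 1/38*39 = 0 - 39/38 = -39/38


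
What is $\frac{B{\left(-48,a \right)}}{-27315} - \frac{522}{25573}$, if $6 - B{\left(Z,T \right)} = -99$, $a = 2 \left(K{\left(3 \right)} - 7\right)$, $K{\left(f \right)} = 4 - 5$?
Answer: $- \frac{1129573}{46568433} \approx -0.024256$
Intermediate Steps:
$K{\left(f \right)} = -1$ ($K{\left(f \right)} = 4 - 5 = -1$)
$a = -16$ ($a = 2 \left(-1 - 7\right) = 2 \left(-8\right) = -16$)
$B{\left(Z,T \right)} = 105$ ($B{\left(Z,T \right)} = 6 - -99 = 6 + 99 = 105$)
$\frac{B{\left(-48,a \right)}}{-27315} - \frac{522}{25573} = \frac{105}{-27315} - \frac{522}{25573} = 105 \left(- \frac{1}{27315}\right) - \frac{522}{25573} = - \frac{7}{1821} - \frac{522}{25573} = - \frac{1129573}{46568433}$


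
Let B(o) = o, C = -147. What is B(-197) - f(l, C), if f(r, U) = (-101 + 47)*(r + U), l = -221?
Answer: -20069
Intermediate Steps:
f(r, U) = -54*U - 54*r (f(r, U) = -54*(U + r) = -54*U - 54*r)
B(-197) - f(l, C) = -197 - (-54*(-147) - 54*(-221)) = -197 - (7938 + 11934) = -197 - 1*19872 = -197 - 19872 = -20069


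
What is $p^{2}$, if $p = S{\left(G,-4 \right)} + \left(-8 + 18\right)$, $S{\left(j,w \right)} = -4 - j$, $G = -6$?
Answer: $144$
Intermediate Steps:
$p = 12$ ($p = \left(-4 - -6\right) + \left(-8 + 18\right) = \left(-4 + 6\right) + 10 = 2 + 10 = 12$)
$p^{2} = 12^{2} = 144$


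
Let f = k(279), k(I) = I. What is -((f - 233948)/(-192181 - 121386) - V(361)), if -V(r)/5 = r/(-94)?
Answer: 544023549/29475298 ≈ 18.457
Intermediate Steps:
f = 279
V(r) = 5*r/94 (V(r) = -5*r/(-94) = -5*r*(-1)/94 = -(-5)*r/94 = 5*r/94)
-((f - 233948)/(-192181 - 121386) - V(361)) = -((279 - 233948)/(-192181 - 121386) - 5*361/94) = -(-233669/(-313567) - 1*1805/94) = -(-233669*(-1/313567) - 1805/94) = -(233669/313567 - 1805/94) = -1*(-544023549/29475298) = 544023549/29475298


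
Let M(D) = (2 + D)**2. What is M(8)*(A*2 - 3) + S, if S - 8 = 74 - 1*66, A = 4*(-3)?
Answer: -2684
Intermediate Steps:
A = -12
S = 16 (S = 8 + (74 - 1*66) = 8 + (74 - 66) = 8 + 8 = 16)
M(8)*(A*2 - 3) + S = (2 + 8)**2*(-12*2 - 3) + 16 = 10**2*(-24 - 3) + 16 = 100*(-27) + 16 = -2700 + 16 = -2684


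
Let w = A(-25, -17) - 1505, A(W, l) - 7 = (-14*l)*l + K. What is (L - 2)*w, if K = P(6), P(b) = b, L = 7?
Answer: -27690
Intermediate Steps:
K = 6
A(W, l) = 13 - 14*l**2 (A(W, l) = 7 + ((-14*l)*l + 6) = 7 + (-14*l**2 + 6) = 7 + (6 - 14*l**2) = 13 - 14*l**2)
w = -5538 (w = (13 - 14*(-17)**2) - 1505 = (13 - 14*289) - 1505 = (13 - 4046) - 1505 = -4033 - 1505 = -5538)
(L - 2)*w = (7 - 2)*(-5538) = 5*(-5538) = -27690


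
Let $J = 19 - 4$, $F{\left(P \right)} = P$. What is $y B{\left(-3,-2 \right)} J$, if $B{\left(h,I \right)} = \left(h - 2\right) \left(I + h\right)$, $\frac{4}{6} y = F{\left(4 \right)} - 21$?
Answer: $- \frac{19125}{2} \approx -9562.5$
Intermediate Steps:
$y = - \frac{51}{2}$ ($y = \frac{3 \left(4 - 21\right)}{2} = \frac{3}{2} \left(-17\right) = - \frac{51}{2} \approx -25.5$)
$B{\left(h,I \right)} = \left(-2 + h\right) \left(I + h\right)$
$J = 15$ ($J = 19 - 4 = 15$)
$y B{\left(-3,-2 \right)} J = - \frac{51 \left(\left(-3\right)^{2} - -4 - -6 - -6\right)}{2} \cdot 15 = - \frac{51 \left(9 + 4 + 6 + 6\right)}{2} \cdot 15 = \left(- \frac{51}{2}\right) 25 \cdot 15 = \left(- \frac{1275}{2}\right) 15 = - \frac{19125}{2}$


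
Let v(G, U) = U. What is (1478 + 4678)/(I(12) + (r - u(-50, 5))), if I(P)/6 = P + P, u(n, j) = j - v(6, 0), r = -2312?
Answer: -6156/2173 ≈ -2.8330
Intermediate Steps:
u(n, j) = j (u(n, j) = j - 1*0 = j + 0 = j)
I(P) = 12*P (I(P) = 6*(P + P) = 6*(2*P) = 12*P)
(1478 + 4678)/(I(12) + (r - u(-50, 5))) = (1478 + 4678)/(12*12 + (-2312 - 1*5)) = 6156/(144 + (-2312 - 5)) = 6156/(144 - 2317) = 6156/(-2173) = 6156*(-1/2173) = -6156/2173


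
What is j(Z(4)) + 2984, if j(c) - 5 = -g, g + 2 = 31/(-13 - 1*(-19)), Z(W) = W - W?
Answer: 17915/6 ≈ 2985.8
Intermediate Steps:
Z(W) = 0
g = 19/6 (g = -2 + 31/(-13 - 1*(-19)) = -2 + 31/(-13 + 19) = -2 + 31/6 = 19/6 ≈ 3.1667)
j(c) = 11/6 (j(c) = 5 - 1*19/6 = 5 - 19/6 = 11/6)
j(Z(4)) + 2984 = 11/6 + 2984 = 17915/6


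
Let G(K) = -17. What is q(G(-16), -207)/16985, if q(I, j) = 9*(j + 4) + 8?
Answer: -1819/16985 ≈ -0.10709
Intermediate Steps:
q(I, j) = 44 + 9*j (q(I, j) = 9*(4 + j) + 8 = (36 + 9*j) + 8 = 44 + 9*j)
q(G(-16), -207)/16985 = (44 + 9*(-207))/16985 = (44 - 1863)*(1/16985) = -1819*1/16985 = -1819/16985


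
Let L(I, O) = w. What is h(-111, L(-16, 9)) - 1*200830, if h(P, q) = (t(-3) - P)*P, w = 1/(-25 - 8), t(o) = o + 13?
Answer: -214261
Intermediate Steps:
t(o) = 13 + o
w = -1/33 (w = 1/(-33) = -1/33 ≈ -0.030303)
L(I, O) = -1/33
h(P, q) = P*(10 - P) (h(P, q) = ((13 - 3) - P)*P = (10 - P)*P = P*(10 - P))
h(-111, L(-16, 9)) - 1*200830 = -111*(10 - 1*(-111)) - 1*200830 = -111*(10 + 111) - 200830 = -111*121 - 200830 = -13431 - 200830 = -214261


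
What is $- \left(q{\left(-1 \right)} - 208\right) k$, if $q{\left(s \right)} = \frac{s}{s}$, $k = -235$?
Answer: $-48645$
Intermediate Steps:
$q{\left(s \right)} = 1$
$- \left(q{\left(-1 \right)} - 208\right) k = - \left(1 - 208\right) \left(-235\right) = - \left(-207\right) \left(-235\right) = \left(-1\right) 48645 = -48645$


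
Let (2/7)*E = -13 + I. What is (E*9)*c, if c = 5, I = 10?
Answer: -945/2 ≈ -472.50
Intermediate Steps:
E = -21/2 (E = 7*(-13 + 10)/2 = (7/2)*(-3) = -21/2 ≈ -10.500)
(E*9)*c = -21/2*9*5 = -189/2*5 = -945/2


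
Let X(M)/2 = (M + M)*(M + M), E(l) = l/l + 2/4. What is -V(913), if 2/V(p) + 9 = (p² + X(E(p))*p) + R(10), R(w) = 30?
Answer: -1/425012 ≈ -2.3529e-6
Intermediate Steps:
E(l) = 3/2 (E(l) = 1 + 2*(¼) = 1 + ½ = 3/2)
X(M) = 8*M² (X(M) = 2*((M + M)*(M + M)) = 2*((2*M)*(2*M)) = 2*(4*M²) = 8*M²)
V(p) = 2/(21 + p² + 18*p) (V(p) = 2/(-9 + ((p² + (8*(3/2)²)*p) + 30)) = 2/(-9 + ((p² + (8*(9/4))*p) + 30)) = 2/(-9 + ((p² + 18*p) + 30)) = 2/(-9 + (30 + p² + 18*p)) = 2/(21 + p² + 18*p))
-V(913) = -2/(21 + 913² + 18*913) = -2/(21 + 833569 + 16434) = -2/850024 = -1*1/425012 = -1/425012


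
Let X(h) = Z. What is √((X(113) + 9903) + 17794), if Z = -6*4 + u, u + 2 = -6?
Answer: √27665 ≈ 166.33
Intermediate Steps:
u = -8 (u = -2 - 6 = -8)
Z = -32 (Z = -6*4 - 8 = -24 - 8 = -32)
X(h) = -32
√((X(113) + 9903) + 17794) = √((-32 + 9903) + 17794) = √(9871 + 17794) = √27665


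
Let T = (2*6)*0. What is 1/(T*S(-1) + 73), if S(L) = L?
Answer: 1/73 ≈ 0.013699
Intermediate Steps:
T = 0 (T = 12*0 = 0)
1/(T*S(-1) + 73) = 1/(0*(-1) + 73) = 1/(0 + 73) = 1/73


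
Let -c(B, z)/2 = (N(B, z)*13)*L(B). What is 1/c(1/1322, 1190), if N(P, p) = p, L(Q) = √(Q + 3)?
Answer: -√5244374/122738980 ≈ -1.8658e-5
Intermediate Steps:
L(Q) = √(3 + Q)
c(B, z) = -26*z*√(3 + B) (c(B, z) = -2*z*13*√(3 + B) = -2*13*z*√(3 + B) = -26*z*√(3 + B))
1/c(1/1322, 1190) = 1/(-26*1190*√(3 + 1/1322)) = 1/(-26*1190*√(3967/1322)) = 1/(-26*1190*√5244374/1322) = 1/(-15470*√5244374/661) = -√5244374/122738980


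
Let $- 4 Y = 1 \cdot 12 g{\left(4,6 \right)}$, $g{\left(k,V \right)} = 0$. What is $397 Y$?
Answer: $0$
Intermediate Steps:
$Y = 0$ ($Y = - \frac{1 \cdot 12 \cdot 0}{4} = - \frac{12 \cdot 0}{4} = \left(- \frac{1}{4}\right) 0 = 0$)
$397 Y = 397 \cdot 0 = 0$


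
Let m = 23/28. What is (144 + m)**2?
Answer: 16443025/784 ≈ 20973.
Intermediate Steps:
m = 23/28 (m = 23*(1/28) = 23/28 ≈ 0.82143)
(144 + m)**2 = (144 + 23/28)**2 = (4055/28)**2 = 16443025/784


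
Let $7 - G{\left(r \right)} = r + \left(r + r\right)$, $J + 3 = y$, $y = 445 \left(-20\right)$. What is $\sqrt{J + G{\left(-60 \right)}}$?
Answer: $2 i \sqrt{2179} \approx 93.359 i$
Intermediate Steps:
$y = -8900$
$J = -8903$ ($J = -3 - 8900 = -8903$)
$G{\left(r \right)} = 7 - 3 r$ ($G{\left(r \right)} = 7 - \left(r + \left(r + r\right)\right) = 7 - \left(r + 2 r\right) = 7 - 3 r$)
$\sqrt{J + G{\left(-60 \right)}} = \sqrt{-8903 + \left(7 - -180\right)} = \sqrt{-8903 + \left(7 + 180\right)} = \sqrt{-8903 + 187} = \sqrt{-8716} = 2 i \sqrt{2179}$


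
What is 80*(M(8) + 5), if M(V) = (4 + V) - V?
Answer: 720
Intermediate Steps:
M(V) = 4
80*(M(8) + 5) = 80*(4 + 5) = 80*9 = 720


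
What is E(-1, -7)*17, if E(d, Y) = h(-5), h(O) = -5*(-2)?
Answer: 170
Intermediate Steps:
h(O) = 10
E(d, Y) = 10
E(-1, -7)*17 = 10*17 = 170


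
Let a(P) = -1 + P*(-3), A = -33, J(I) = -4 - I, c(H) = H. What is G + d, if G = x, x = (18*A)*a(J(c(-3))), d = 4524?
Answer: 3336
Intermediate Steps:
a(P) = -1 - 3*P
x = -1188 (x = (18*(-33))*(-1 - 3*(-4 - 1*(-3))) = -594*(-1 - 3*(-4 + 3)) = -594*(-1 - 3*(-1)) = -594*(-1 + 3) = -594*2 = -1188)
G = -1188
G + d = -1188 + 4524 = 3336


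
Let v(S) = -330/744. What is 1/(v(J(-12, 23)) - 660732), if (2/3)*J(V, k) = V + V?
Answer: -124/81930823 ≈ -1.5135e-6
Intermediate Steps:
J(V, k) = 3*V (J(V, k) = 3*(V + V)/2 = 3*(2*V)/2 = 3*V)
v(S) = -55/124 (v(S) = -330*1/744 = -55/124)
1/(v(J(-12, 23)) - 660732) = 1/(-55/124 - 660732) = 1/(-81930823/124) = -124/81930823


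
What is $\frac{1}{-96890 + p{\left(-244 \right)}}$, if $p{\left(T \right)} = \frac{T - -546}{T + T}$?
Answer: $- \frac{244}{23641311} \approx -1.0321 \cdot 10^{-5}$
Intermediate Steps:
$p{\left(T \right)} = \frac{546 + T}{2 T}$ ($p{\left(T \right)} = \frac{T + 546}{2 T} = \left(546 + T\right) \frac{1}{2 T} = \frac{546 + T}{2 T}$)
$\frac{1}{-96890 + p{\left(-244 \right)}} = \frac{1}{-96890 + \frac{546 - 244}{2 \left(-244\right)}} = \frac{1}{-96890 + \frac{1}{2} \left(- \frac{1}{244}\right) 302} = \frac{1}{-96890 - \frac{151}{244}} = \frac{1}{- \frac{23641311}{244}} = - \frac{244}{23641311}$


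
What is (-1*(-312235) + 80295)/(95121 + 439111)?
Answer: 196265/267116 ≈ 0.73476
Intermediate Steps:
(-1*(-312235) + 80295)/(95121 + 439111) = (312235 + 80295)/534232 = 392530*(1/534232) = 196265/267116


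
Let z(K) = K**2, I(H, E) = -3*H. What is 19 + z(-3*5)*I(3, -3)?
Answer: -2006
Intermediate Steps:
19 + z(-3*5)*I(3, -3) = 19 + (-3*5)**2*(-3*3) = 19 + (-15)**2*(-9) = 19 + 225*(-9) = 19 - 2025 = -2006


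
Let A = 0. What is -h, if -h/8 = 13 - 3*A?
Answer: 104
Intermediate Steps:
h = -104 (h = -8*(13 - 3*0) = -8*(13 + 0) = -8*13 = -104)
-h = -1*(-104) = 104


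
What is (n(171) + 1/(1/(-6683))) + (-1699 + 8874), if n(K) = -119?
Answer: 373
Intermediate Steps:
(n(171) + 1/(1/(-6683))) + (-1699 + 8874) = (-119 + 1/(1/(-6683))) + (-1699 + 8874) = (-119 + 1/(-1/6683)) + 7175 = (-119 - 6683) + 7175 = -6802 + 7175 = 373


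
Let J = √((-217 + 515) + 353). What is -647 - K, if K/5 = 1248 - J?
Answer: -6887 + 5*√651 ≈ -6759.4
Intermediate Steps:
J = √651 (J = √(298 + 353) = √651 ≈ 25.515)
K = 6240 - 5*√651 (K = 5*(1248 - √651) = 6240 - 5*√651 ≈ 6112.4)
-647 - K = -647 - (6240 - 5*√651) = -647 + (-6240 + 5*√651) = -6887 + 5*√651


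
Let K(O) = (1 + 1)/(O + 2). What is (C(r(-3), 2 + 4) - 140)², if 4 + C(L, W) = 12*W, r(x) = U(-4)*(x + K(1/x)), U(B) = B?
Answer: 5184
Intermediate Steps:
K(O) = 2/(2 + O)
r(x) = -8/(2 + 1/x) - 4*x (r(x) = -4*(x + 2/(2 + 1/x)) = -8/(2 + 1/x) - 4*x)
C(L, W) = -4 + 12*W
(C(r(-3), 2 + 4) - 140)² = ((-4 + 12*(2 + 4)) - 140)² = ((-4 + 12*6) - 140)² = ((-4 + 72) - 140)² = (68 - 140)² = (-72)² = 5184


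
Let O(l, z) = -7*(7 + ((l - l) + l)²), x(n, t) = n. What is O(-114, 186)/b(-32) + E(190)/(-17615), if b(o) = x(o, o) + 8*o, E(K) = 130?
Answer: 24666115/78048 ≈ 316.04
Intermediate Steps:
b(o) = 9*o (b(o) = o + 8*o = 9*o)
O(l, z) = -49 - 7*l² (O(l, z) = -7*(7 + (0 + l)²) = -7*(7 + l²) = -49 - 7*l²)
O(-114, 186)/b(-32) + E(190)/(-17615) = (-49 - 7*(-114)²)/((9*(-32))) + 130/(-17615) = (-49 - 7*12996)/(-288) + 130*(-1/17615) = (-49 - 90972)*(-1/288) - 2/271 = -91021*(-1/288) - 2/271 = 91021/288 - 2/271 = 24666115/78048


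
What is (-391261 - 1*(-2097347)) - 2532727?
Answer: -826641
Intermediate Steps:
(-391261 - 1*(-2097347)) - 2532727 = (-391261 + 2097347) - 2532727 = 1706086 - 2532727 = -826641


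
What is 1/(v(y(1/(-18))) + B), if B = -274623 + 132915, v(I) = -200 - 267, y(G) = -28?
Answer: -1/142175 ≈ -7.0336e-6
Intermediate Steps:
v(I) = -467
B = -141708
1/(v(y(1/(-18))) + B) = 1/(-467 - 141708) = 1/(-142175) = -1/142175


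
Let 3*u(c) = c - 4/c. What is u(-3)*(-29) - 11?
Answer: 46/9 ≈ 5.1111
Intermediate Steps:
u(c) = -4/(3*c) + c/3 (u(c) = (c - 4/c)/3 = -4/(3*c) + c/3)
u(-3)*(-29) - 11 = ((1/3)*(-4 + (-3)**2)/(-3))*(-29) - 11 = ((1/3)*(-1/3)*(-4 + 9))*(-29) - 11 = ((1/3)*(-1/3)*5)*(-29) - 11 = -5/9*(-29) - 11 = 145/9 - 11 = 46/9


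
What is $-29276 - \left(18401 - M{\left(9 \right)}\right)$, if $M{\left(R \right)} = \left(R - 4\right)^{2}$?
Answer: $-47652$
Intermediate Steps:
$M{\left(R \right)} = \left(-4 + R\right)^{2}$
$-29276 - \left(18401 - M{\left(9 \right)}\right) = -29276 - \left(18401 - \left(-4 + 9\right)^{2}\right) = -29276 - \left(18401 - 5^{2}\right) = -29276 - \left(18401 - 25\right) = -29276 - 18376 = -47652$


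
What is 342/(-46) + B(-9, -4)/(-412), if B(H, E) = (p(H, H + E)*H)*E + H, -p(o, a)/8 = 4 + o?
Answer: -103365/9476 ≈ -10.908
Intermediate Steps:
p(o, a) = -32 - 8*o (p(o, a) = -8*(4 + o) = -32 - 8*o)
B(H, E) = H + E*H*(-32 - 8*H) (B(H, E) = ((-32 - 8*H)*H)*E + H = (H*(-32 - 8*H))*E + H = E*H*(-32 - 8*H) + H = H + E*H*(-32 - 8*H))
342/(-46) + B(-9, -4)/(-412) = 342/(-46) - 1*(-9)*(-1 + 8*(-4)*(4 - 9))/(-412) = 342*(-1/46) - 1*(-9)*(-1 + 8*(-4)*(-5))*(-1/412) = -171/23 - 1*(-9)*(-1 + 160)*(-1/412) = -171/23 - 1*(-9)*159*(-1/412) = -171/23 + 1431*(-1/412) = -171/23 - 1431/412 = -103365/9476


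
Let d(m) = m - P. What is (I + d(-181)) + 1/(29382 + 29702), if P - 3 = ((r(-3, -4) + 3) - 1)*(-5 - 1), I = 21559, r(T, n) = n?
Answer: 1262211493/59084 ≈ 21363.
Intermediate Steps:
P = 15 (P = 3 + ((-4 + 3) - 1)*(-5 - 1) = 3 + (-1 - 1)*(-6) = 3 - 2*(-6) = 3 + 12 = 15)
d(m) = -15 + m (d(m) = m - 1*15 = m - 15 = -15 + m)
(I + d(-181)) + 1/(29382 + 29702) = (21559 + (-15 - 181)) + 1/(29382 + 29702) = (21559 - 196) + 1/59084 = 21363 + 1/59084 = 1262211493/59084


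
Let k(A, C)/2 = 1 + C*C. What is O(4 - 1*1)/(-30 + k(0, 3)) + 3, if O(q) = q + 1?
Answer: 13/5 ≈ 2.6000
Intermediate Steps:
k(A, C) = 2 + 2*C² (k(A, C) = 2*(1 + C*C) = 2*(1 + C²) = 2 + 2*C²)
O(q) = 1 + q
O(4 - 1*1)/(-30 + k(0, 3)) + 3 = (1 + (4 - 1*1))/(-30 + (2 + 2*3²)) + 3 = (1 + (4 - 1))/(-30 + (2 + 2*9)) + 3 = (1 + 3)/(-30 + (2 + 18)) + 3 = 4/(-30 + 20) + 3 = 4/(-10) + 3 = 4*(-⅒) + 3 = -⅖ + 3 = 13/5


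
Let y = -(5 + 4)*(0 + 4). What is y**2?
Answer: 1296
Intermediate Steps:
y = -36 (y = -9*4 = -1*36 = -36)
y**2 = (-36)**2 = 1296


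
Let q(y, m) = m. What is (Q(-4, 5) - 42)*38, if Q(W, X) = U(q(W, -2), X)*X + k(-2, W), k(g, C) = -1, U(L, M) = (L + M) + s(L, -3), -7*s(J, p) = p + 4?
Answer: -7638/7 ≈ -1091.1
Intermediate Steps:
s(J, p) = -4/7 - p/7 (s(J, p) = -(p + 4)/7 = -(4 + p)/7 = -4/7 - p/7)
U(L, M) = -⅐ + L + M (U(L, M) = (L + M) + (-4/7 - ⅐*(-3)) = (L + M) + (-4/7 + 3/7) = (L + M) - ⅐ = -⅐ + L + M)
Q(W, X) = -1 + X*(-15/7 + X) (Q(W, X) = (-⅐ - 2 + X)*X - 1 = (-15/7 + X)*X - 1 = X*(-15/7 + X) - 1 = -1 + X*(-15/7 + X))
(Q(-4, 5) - 42)*38 = ((-1 + (⅐)*5*(-15 + 7*5)) - 42)*38 = ((-1 + (⅐)*5*(-15 + 35)) - 42)*38 = ((-1 + (⅐)*5*20) - 42)*38 = ((-1 + 100/7) - 42)*38 = (93/7 - 42)*38 = -201/7*38 = -7638/7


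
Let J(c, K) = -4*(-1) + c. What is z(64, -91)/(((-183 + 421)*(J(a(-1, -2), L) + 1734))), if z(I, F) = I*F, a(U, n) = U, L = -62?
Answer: -416/29529 ≈ -0.014088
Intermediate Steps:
J(c, K) = 4 + c
z(I, F) = F*I
z(64, -91)/(((-183 + 421)*(J(a(-1, -2), L) + 1734))) = (-91*64)/(((-183 + 421)*((4 - 1) + 1734))) = -5824*1/(238*(3 + 1734)) = -5824/(238*1737) = -5824/413406 = -5824*1/413406 = -416/29529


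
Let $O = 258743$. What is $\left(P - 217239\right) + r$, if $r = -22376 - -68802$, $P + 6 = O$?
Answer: $87924$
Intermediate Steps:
$P = 258737$ ($P = -6 + 258743 = 258737$)
$r = 46426$ ($r = -22376 + 68802 = 46426$)
$\left(P - 217239\right) + r = \left(258737 - 217239\right) + 46426 = 41498 + 46426 = 87924$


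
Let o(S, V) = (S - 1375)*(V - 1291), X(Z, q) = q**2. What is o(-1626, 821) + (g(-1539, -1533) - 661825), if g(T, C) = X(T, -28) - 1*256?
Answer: 749173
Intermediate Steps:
o(S, V) = (-1375 + S)*(-1291 + V)
g(T, C) = 528 (g(T, C) = (-28)**2 - 1*256 = 784 - 256 = 528)
o(-1626, 821) + (g(-1539, -1533) - 661825) = (1775125 - 1375*821 - 1291*(-1626) - 1626*821) + (528 - 661825) = (1775125 - 1128875 + 2099166 - 1334946) - 661297 = 1410470 - 661297 = 749173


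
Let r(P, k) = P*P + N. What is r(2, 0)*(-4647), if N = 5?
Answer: -41823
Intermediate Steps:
r(P, k) = 5 + P**2 (r(P, k) = P*P + 5 = P**2 + 5 = 5 + P**2)
r(2, 0)*(-4647) = (5 + 2**2)*(-4647) = (5 + 4)*(-4647) = 9*(-4647) = -41823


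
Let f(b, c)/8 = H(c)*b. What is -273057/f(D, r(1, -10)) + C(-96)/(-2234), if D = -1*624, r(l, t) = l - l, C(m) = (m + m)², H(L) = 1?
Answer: 70997375/1858688 ≈ 38.198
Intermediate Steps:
C(m) = 4*m² (C(m) = (2*m)² = 4*m²)
r(l, t) = 0
D = -624
f(b, c) = 8*b (f(b, c) = 8*(1*b) = 8*b)
-273057/f(D, r(1, -10)) + C(-96)/(-2234) = -273057/(8*(-624)) + (4*(-96)²)/(-2234) = -273057/(-4992) + (4*9216)*(-1/2234) = -273057*(-1/4992) + 36864*(-1/2234) = 91019/1664 - 18432/1117 = 70997375/1858688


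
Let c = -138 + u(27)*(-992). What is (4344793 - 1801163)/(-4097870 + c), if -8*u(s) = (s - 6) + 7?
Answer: -1271815/2047268 ≈ -0.62123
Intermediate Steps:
u(s) = -⅛ - s/8 (u(s) = -((s - 6) + 7)/8 = -((-6 + s) + 7)/8 = -(1 + s)/8 = -⅛ - s/8)
c = 3334 (c = -138 + (-⅛ - ⅛*27)*(-992) = -138 + (-⅛ - 27/8)*(-992) = -138 - 7/2*(-992) = -138 + 3472 = 3334)
(4344793 - 1801163)/(-4097870 + c) = (4344793 - 1801163)/(-4097870 + 3334) = 2543630/(-4094536) = 2543630*(-1/4094536) = -1271815/2047268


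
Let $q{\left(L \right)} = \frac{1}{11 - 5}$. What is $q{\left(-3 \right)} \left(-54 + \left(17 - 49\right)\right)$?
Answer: $- \frac{43}{3} \approx -14.333$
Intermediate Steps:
$q{\left(L \right)} = \frac{1}{6}$
$q{\left(-3 \right)} \left(-54 + \left(17 - 49\right)\right) = \frac{-54 + \left(17 - 49\right)}{6} = \frac{-54 - 32}{6} = \frac{1}{6} \left(-86\right) = - \frac{43}{3}$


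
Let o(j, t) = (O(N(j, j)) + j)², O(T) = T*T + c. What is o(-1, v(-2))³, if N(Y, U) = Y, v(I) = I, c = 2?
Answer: 64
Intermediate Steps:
O(T) = 2 + T² (O(T) = T*T + 2 = T² + 2 = 2 + T²)
o(j, t) = (2 + j + j²)² (o(j, t) = ((2 + j²) + j)² = (2 + j + j²)²)
o(-1, v(-2))³ = ((2 - 1 + (-1)²)²)³ = ((2 - 1 + 1)²)³ = (2²)³ = 4³ = 64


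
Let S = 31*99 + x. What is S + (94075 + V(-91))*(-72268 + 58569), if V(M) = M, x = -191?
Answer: -1287483938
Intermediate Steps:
S = 2878 (S = 31*99 - 191 = 3069 - 191 = 2878)
S + (94075 + V(-91))*(-72268 + 58569) = 2878 + (94075 - 91)*(-72268 + 58569) = 2878 + 93984*(-13699) = 2878 - 1287486816 = -1287483938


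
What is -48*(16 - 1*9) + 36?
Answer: -300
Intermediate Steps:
-48*(16 - 1*9) + 36 = -48*(16 - 9) + 36 = -48*7 + 36 = -336 + 36 = -300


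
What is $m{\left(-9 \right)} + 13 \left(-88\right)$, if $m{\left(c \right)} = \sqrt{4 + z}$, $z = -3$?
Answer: $-1143$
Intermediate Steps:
$m{\left(c \right)} = 1$ ($m{\left(c \right)} = \sqrt{4 - 3} = \sqrt{1} = 1$)
$m{\left(-9 \right)} + 13 \left(-88\right) = 1 + 13 \left(-88\right) = 1 - 1144 = -1143$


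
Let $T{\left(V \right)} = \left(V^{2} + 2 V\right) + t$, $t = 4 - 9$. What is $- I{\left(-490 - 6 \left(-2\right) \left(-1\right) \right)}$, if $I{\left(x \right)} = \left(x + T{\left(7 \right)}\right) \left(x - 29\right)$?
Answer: $-235764$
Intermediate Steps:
$t = -5$ ($t = 4 - 9 = -5$)
$T{\left(V \right)} = -5 + V^{2} + 2 V$ ($T{\left(V \right)} = \left(V^{2} + 2 V\right) - 5 = -5 + V^{2} + 2 V$)
$I{\left(x \right)} = \left(-29 + x\right) \left(58 + x\right)$ ($I{\left(x \right)} = \left(x + \left(-5 + 7^{2} + 2 \cdot 7\right)\right) \left(x - 29\right) = \left(x + \left(-5 + 49 + 14\right)\right) \left(-29 + x\right) = \left(x + 58\right) \left(-29 + x\right) = \left(58 + x\right) \left(-29 + x\right) = \left(-29 + x\right) \left(58 + x\right)$)
$- I{\left(-490 - 6 \left(-2\right) \left(-1\right) \right)} = - (-1682 + \left(-490 - 6 \left(-2\right) \left(-1\right)\right)^{2} + 29 \left(-490 - 6 \left(-2\right) \left(-1\right)\right)) = - (-1682 + \left(-490 - \left(-12\right) \left(-1\right)\right)^{2} + 29 \left(-490 - \left(-12\right) \left(-1\right)\right)) = - (-1682 + \left(-490 - 12\right)^{2} + 29 \left(-490 - 12\right)) = - (-1682 + \left(-502\right)^{2} + 29 \left(-502\right)) = - (-1682 + 252004 - 14558) = \left(-1\right) 235764 = -235764$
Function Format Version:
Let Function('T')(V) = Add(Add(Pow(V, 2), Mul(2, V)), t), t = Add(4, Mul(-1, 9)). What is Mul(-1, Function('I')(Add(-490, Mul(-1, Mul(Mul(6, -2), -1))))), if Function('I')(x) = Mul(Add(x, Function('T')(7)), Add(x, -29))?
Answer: -235764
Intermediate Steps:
t = -5 (t = Add(4, -9) = -5)
Function('T')(V) = Add(-5, Pow(V, 2), Mul(2, V)) (Function('T')(V) = Add(Add(Pow(V, 2), Mul(2, V)), -5) = Add(-5, Pow(V, 2), Mul(2, V)))
Function('I')(x) = Mul(Add(-29, x), Add(58, x)) (Function('I')(x) = Mul(Add(x, Add(-5, Pow(7, 2), Mul(2, 7))), Add(x, -29)) = Mul(Add(x, Add(-5, 49, 14)), Add(-29, x)) = Mul(Add(x, 58), Add(-29, x)) = Mul(Add(58, x), Add(-29, x)) = Mul(Add(-29, x), Add(58, x)))
Mul(-1, Function('I')(Add(-490, Mul(-1, Mul(Mul(6, -2), -1))))) = Mul(-1, Add(-1682, Pow(Add(-490, Mul(-1, Mul(Mul(6, -2), -1))), 2), Mul(29, Add(-490, Mul(-1, Mul(Mul(6, -2), -1)))))) = Mul(-1, Add(-1682, Pow(Add(-490, Mul(-1, Mul(-12, -1))), 2), Mul(29, Add(-490, Mul(-1, Mul(-12, -1)))))) = Mul(-1, Add(-1682, Pow(Add(-490, Mul(-1, 12)), 2), Mul(29, Add(-490, Mul(-1, 12))))) = Mul(-1, Add(-1682, Pow(Add(-490, -12), 2), Mul(29, Add(-490, -12)))) = Mul(-1, Add(-1682, Pow(-502, 2), Mul(29, -502))) = Mul(-1, Add(-1682, 252004, -14558)) = Mul(-1, 235764) = -235764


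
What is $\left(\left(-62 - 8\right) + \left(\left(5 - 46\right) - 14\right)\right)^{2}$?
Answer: $15625$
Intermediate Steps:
$\left(\left(-62 - 8\right) + \left(\left(5 - 46\right) - 14\right)\right)^{2} = \left(\left(-62 - 8\right) - 55\right)^{2} = \left(-70 - 55\right)^{2} = \left(-125\right)^{2} = 15625$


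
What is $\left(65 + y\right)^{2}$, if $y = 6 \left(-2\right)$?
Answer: $2809$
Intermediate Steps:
$y = -12$
$\left(65 + y\right)^{2} = \left(65 - 12\right)^{2} = 53^{2} = 2809$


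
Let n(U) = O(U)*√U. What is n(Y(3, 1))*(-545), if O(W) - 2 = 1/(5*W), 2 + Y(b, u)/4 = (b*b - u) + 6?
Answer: -52429*√3/12 ≈ -7567.5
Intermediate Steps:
Y(b, u) = 16 - 4*u + 4*b² (Y(b, u) = -8 + 4*((b*b - u) + 6) = -8 + 4*((b² - u) + 6) = -8 + 4*(6 + b² - u) = -8 + (24 - 4*u + 4*b²) = 16 - 4*u + 4*b²)
O(W) = 2 + 1/(5*W)
n(U) = √U*(2 + 1/(5*U)) (n(U) = (2 + 1/(5*U))*√U = √U*(2 + 1/(5*U)))
n(Y(3, 1))*(-545) = ((1 + 10*(16 - 4*1 + 4*3²))/(5*√(16 - 4*1 + 4*3²)))*(-545) = ((1 + 10*(16 - 4 + 4*9))/(5*√(16 - 4 + 4*9)))*(-545) = ((1 + 10*(16 - 4 + 36))/(5*√(16 - 4 + 36)))*(-545) = ((1 + 10*48)/(5*√48))*(-545) = ((√3/12)*(1 + 480)/5)*(-545) = ((⅕)*(√3/12)*481)*(-545) = (481*√3/60)*(-545) = -52429*√3/12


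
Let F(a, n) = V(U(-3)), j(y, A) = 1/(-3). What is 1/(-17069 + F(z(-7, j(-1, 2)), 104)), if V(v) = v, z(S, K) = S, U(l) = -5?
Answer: -1/17074 ≈ -5.8569e-5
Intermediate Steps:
j(y, A) = -⅓
F(a, n) = -5
1/(-17069 + F(z(-7, j(-1, 2)), 104)) = 1/(-17069 - 5) = 1/(-17074) = -1/17074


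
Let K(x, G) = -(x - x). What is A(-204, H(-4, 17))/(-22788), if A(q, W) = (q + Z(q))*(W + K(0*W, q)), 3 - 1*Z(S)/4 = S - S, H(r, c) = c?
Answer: 272/1899 ≈ 0.14323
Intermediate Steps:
K(x, G) = 0 (K(x, G) = -1*0 = 0)
Z(S) = 12 (Z(S) = 12 - 4*(S - S) = 12 - 4*0 = 12 + 0 = 12)
A(q, W) = W*(12 + q) (A(q, W) = (q + 12)*(W + 0) = (12 + q)*W = W*(12 + q))
A(-204, H(-4, 17))/(-22788) = (17*(12 - 204))/(-22788) = (17*(-192))*(-1/22788) = -3264*(-1/22788) = 272/1899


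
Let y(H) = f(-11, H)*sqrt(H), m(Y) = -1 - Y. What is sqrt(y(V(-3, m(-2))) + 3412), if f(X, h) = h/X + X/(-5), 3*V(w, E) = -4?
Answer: sqrt(92891700 + 42130*I*sqrt(3))/165 ≈ 58.412 + 0.022943*I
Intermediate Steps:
V(w, E) = -4/3 (V(w, E) = (1/3)*(-4) = -4/3)
f(X, h) = -X/5 + h/X (f(X, h) = h/X + X*(-1/5) = h/X - X/5 = -X/5 + h/X)
y(H) = sqrt(H)*(11/5 - H/11) (y(H) = (-1/5*(-11) + H/(-11))*sqrt(H) = (11/5 + H*(-1/11))*sqrt(H) = (11/5 - H/11)*sqrt(H) = sqrt(H)*(11/5 - H/11))
sqrt(y(V(-3, m(-2))) + 3412) = sqrt(sqrt(-4/3)*(121 - 5*(-4/3))/55 + 3412) = sqrt((2*I*sqrt(3)/3)*(121 + 20/3)/55 + 3412) = sqrt((1/55)*(2*I*sqrt(3)/3)*(383/3) + 3412) = sqrt(766*I*sqrt(3)/495 + 3412) = sqrt(3412 + 766*I*sqrt(3)/495)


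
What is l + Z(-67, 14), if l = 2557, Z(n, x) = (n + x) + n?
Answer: 2437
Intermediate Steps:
Z(n, x) = x + 2*n
l + Z(-67, 14) = 2557 + (14 + 2*(-67)) = 2557 + (14 - 134) = 2557 - 120 = 2437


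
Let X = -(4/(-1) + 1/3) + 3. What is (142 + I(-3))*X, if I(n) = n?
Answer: 2780/3 ≈ 926.67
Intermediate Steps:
X = 20/3 (X = -(4*(-1) + 1*(⅓)) + 3 = -(-4 + ⅓) + 3 = -1*(-11/3) + 3 = 11/3 + 3 = 20/3 ≈ 6.6667)
(142 + I(-3))*X = (142 - 3)*(20/3) = 139*(20/3) = 2780/3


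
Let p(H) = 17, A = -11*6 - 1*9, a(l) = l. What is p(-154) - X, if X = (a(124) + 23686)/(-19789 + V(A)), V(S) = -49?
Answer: 180528/9919 ≈ 18.200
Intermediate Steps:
A = -75 (A = -66 - 9 = -75)
X = -11905/9919 (X = (124 + 23686)/(-19789 - 49) = 23810/(-19838) = 23810*(-1/19838) = -11905/9919 ≈ -1.2002)
p(-154) - X = 17 - 1*(-11905/9919) = 17 + 11905/9919 = 180528/9919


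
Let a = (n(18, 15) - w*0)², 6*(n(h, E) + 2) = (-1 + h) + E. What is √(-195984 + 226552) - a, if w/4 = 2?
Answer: -100/9 + 2*√7642 ≈ 163.73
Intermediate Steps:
w = 8 (w = 4*2 = 8)
n(h, E) = -13/6 + E/6 + h/6 (n(h, E) = -2 + ((-1 + h) + E)/6 = -2 + (-1 + E + h)/6 = -2 + (-⅙ + E/6 + h/6) = -13/6 + E/6 + h/6)
a = 100/9 (a = ((-13/6 + (⅙)*15 + (⅙)*18) - 1*8*0)² = ((-13/6 + 5/2 + 3) - 8*0)² = (10/3 + 0)² = (10/3)² = 100/9 ≈ 11.111)
√(-195984 + 226552) - a = √(-195984 + 226552) - 1*100/9 = √30568 - 100/9 = 2*√7642 - 100/9 = -100/9 + 2*√7642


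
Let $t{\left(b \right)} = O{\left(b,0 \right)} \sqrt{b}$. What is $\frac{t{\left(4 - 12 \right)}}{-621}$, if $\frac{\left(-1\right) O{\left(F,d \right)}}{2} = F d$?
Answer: $0$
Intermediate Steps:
$O{\left(F,d \right)} = - 2 F d$
$t{\left(b \right)} = 0$ ($t{\left(b \right)} = \left(-2\right) b 0 \sqrt{b} = 0 \sqrt{b} = 0$)
$\frac{t{\left(4 - 12 \right)}}{-621} = \frac{0}{-621} = 0 \left(- \frac{1}{621}\right) = 0$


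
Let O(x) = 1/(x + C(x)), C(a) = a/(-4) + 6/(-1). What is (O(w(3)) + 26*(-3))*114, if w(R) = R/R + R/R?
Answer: -26752/3 ≈ -8917.3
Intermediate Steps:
C(a) = -6 - a/4 (C(a) = a*(-¼) + 6*(-1) = -a/4 - 6 = -6 - a/4)
w(R) = 2 (w(R) = 1 + 1 = 2)
O(x) = 1/(-6 + 3*x/4) (O(x) = 1/(x + (-6 - x/4)) = 1/(-6 + 3*x/4))
(O(w(3)) + 26*(-3))*114 = (4/(3*(-8 + 2)) + 26*(-3))*114 = ((4/3)/(-6) - 78)*114 = ((4/3)*(-⅙) - 78)*114 = (-2/9 - 78)*114 = -704/9*114 = -26752/3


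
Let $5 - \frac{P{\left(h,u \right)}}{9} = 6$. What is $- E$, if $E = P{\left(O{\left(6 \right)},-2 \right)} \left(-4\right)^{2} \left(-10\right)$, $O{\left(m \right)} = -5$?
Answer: $-1440$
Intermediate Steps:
$P{\left(h,u \right)} = -9$ ($P{\left(h,u \right)} = 45 - 54 = -9$)
$E = 1440$ ($E = - 9 \left(-4\right)^{2} \left(-10\right) = \left(-9\right) 16 \left(-10\right) = \left(-144\right) \left(-10\right) = 1440$)
$- E = \left(-1\right) 1440 = -1440$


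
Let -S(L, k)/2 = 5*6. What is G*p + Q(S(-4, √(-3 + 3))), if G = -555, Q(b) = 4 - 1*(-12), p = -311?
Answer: 172621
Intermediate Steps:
S(L, k) = -60 (S(L, k) = -10*6 = -2*30 = -60)
Q(b) = 16 (Q(b) = 4 + 12 = 16)
G*p + Q(S(-4, √(-3 + 3))) = -555*(-311) + 16 = 172605 + 16 = 172621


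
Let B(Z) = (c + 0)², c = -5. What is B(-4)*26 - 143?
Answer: 507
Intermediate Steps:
B(Z) = 25 (B(Z) = (-5 + 0)² = (-5)² = 25)
B(-4)*26 - 143 = 25*26 - 143 = 650 - 143 = 507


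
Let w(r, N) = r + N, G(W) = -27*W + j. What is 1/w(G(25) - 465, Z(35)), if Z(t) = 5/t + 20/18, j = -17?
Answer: -63/72812 ≈ -0.00086524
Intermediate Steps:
Z(t) = 10/9 + 5/t (Z(t) = 5/t + 20*(1/18) = 5/t + 10/9 = 10/9 + 5/t)
G(W) = -17 - 27*W (G(W) = -27*W - 17 = -17 - 27*W)
w(r, N) = N + r
1/w(G(25) - 465, Z(35)) = 1/((10/9 + 5/35) + ((-17 - 27*25) - 465)) = 1/((10/9 + 5*(1/35)) + ((-17 - 675) - 465)) = 1/((10/9 + ⅐) + (-692 - 465)) = 1/(79/63 - 1157) = 1/(-72812/63) = -63/72812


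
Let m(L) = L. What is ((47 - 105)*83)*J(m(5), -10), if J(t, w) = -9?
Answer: 43326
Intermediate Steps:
((47 - 105)*83)*J(m(5), -10) = ((47 - 105)*83)*(-9) = -58*83*(-9) = -4814*(-9) = 43326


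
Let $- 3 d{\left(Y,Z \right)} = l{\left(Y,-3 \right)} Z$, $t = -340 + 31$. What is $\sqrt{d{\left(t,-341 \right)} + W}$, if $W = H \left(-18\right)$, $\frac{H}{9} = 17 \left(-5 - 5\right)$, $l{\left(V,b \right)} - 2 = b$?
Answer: $\frac{\sqrt{246837}}{3} \approx 165.61$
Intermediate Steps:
$l{\left(V,b \right)} = 2 + b$
$H = -1530$ ($H = 9 \cdot 17 \left(-5 - 5\right) = 9 \cdot 17 \left(-10\right) = 9 \left(-170\right) = -1530$)
$W = 27540$ ($W = \left(-1530\right) \left(-18\right) = 27540$)
$t = -309$
$d{\left(Y,Z \right)} = \frac{Z}{3}$ ($d{\left(Y,Z \right)} = - \frac{\left(2 - 3\right) Z}{3} = - \frac{\left(-1\right) Z}{3} = \frac{Z}{3}$)
$\sqrt{d{\left(t,-341 \right)} + W} = \sqrt{\frac{1}{3} \left(-341\right) + 27540} = \sqrt{- \frac{341}{3} + 27540} = \sqrt{\frac{82279}{3}} = \frac{\sqrt{246837}}{3}$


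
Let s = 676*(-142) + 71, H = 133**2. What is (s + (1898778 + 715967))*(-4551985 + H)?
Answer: -11421093587904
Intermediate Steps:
H = 17689
s = -95921 (s = -95992 + 71 = -95921)
(s + (1898778 + 715967))*(-4551985 + H) = (-95921 + (1898778 + 715967))*(-4551985 + 17689) = (-95921 + 2614745)*(-4534296) = 2518824*(-4534296) = -11421093587904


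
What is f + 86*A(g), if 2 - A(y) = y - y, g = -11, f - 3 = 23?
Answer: 198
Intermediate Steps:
f = 26 (f = 3 + 23 = 26)
A(y) = 2 (A(y) = 2 - (y - y) = 2 - 1*0 = 2 + 0 = 2)
f + 86*A(g) = 26 + 86*2 = 26 + 172 = 198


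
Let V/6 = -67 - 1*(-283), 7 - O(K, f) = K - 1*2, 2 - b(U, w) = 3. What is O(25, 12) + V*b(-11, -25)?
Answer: -1312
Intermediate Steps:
b(U, w) = -1 (b(U, w) = 2 - 1*3 = 2 - 3 = -1)
O(K, f) = 9 - K (O(K, f) = 7 - (K - 1*2) = 7 - (K - 2) = 7 - (-2 + K) = 7 + (2 - K) = 9 - K)
V = 1296 (V = 6*(-67 - 1*(-283)) = 6*(-67 + 283) = 6*216 = 1296)
O(25, 12) + V*b(-11, -25) = (9 - 1*25) + 1296*(-1) = (9 - 25) - 1296 = -16 - 1296 = -1312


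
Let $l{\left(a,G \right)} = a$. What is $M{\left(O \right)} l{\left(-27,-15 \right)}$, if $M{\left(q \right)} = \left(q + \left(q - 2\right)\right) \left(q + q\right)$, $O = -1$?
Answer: $-216$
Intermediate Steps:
$M{\left(q \right)} = 2 q \left(-2 + 2 q\right)$ ($M{\left(q \right)} = \left(q + \left(-2 + q\right)\right) 2 q = \left(-2 + 2 q\right) 2 q = 2 q \left(-2 + 2 q\right)$)
$M{\left(O \right)} l{\left(-27,-15 \right)} = 4 \left(-1\right) \left(-1 - 1\right) \left(-27\right) = 4 \left(-1\right) \left(-2\right) \left(-27\right) = 8 \left(-27\right) = -216$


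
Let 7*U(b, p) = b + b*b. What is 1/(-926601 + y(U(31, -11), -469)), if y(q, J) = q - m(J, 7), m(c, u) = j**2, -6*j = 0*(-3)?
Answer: -7/6485215 ≈ -1.0794e-6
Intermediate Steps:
j = 0 (j = -0*(-3) = -1/6*0 = 0)
U(b, p) = b/7 + b**2/7 (U(b, p) = (b + b*b)/7 = (b + b**2)/7 = b/7 + b**2/7)
m(c, u) = 0 (m(c, u) = 0**2 = 0)
y(q, J) = q (y(q, J) = q - 1*0 = q + 0 = q)
1/(-926601 + y(U(31, -11), -469)) = 1/(-926601 + (1/7)*31*(1 + 31)) = 1/(-926601 + (1/7)*31*32) = 1/(-926601 + 992/7) = 1/(-6485215/7) = -7/6485215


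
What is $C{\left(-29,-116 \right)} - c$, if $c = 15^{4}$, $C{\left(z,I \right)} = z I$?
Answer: $-47261$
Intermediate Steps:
$C{\left(z,I \right)} = I z$
$c = 50625$
$C{\left(-29,-116 \right)} - c = \left(-116\right) \left(-29\right) - 50625 = 3364 - 50625 = -47261$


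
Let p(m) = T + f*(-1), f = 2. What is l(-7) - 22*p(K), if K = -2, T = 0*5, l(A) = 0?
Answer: 44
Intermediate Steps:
T = 0
p(m) = -2 (p(m) = 0 + 2*(-1) = 0 - 2 = -2)
l(-7) - 22*p(K) = 0 - 22*(-2) = 0 + 44 = 44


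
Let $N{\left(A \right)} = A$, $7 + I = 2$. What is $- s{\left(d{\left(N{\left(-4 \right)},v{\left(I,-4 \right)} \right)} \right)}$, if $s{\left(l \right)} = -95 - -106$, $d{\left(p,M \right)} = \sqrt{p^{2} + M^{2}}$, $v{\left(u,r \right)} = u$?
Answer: $-11$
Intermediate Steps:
$I = -5$ ($I = -7 + 2 = -5$)
$d{\left(p,M \right)} = \sqrt{M^{2} + p^{2}}$
$s{\left(l \right)} = 11$ ($s{\left(l \right)} = -95 + 106 = 11$)
$- s{\left(d{\left(N{\left(-4 \right)},v{\left(I,-4 \right)} \right)} \right)} = \left(-1\right) 11 = -11$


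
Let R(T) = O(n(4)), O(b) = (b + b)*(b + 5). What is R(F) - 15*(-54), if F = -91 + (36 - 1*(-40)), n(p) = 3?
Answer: 858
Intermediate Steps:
F = -15 (F = -91 + (36 + 40) = -91 + 76 = -15)
O(b) = 2*b*(5 + b) (O(b) = (2*b)*(5 + b) = 2*b*(5 + b))
R(T) = 48 (R(T) = 2*3*(5 + 3) = 2*3*8 = 48)
R(F) - 15*(-54) = 48 - 15*(-54) = 48 - 1*(-810) = 48 + 810 = 858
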